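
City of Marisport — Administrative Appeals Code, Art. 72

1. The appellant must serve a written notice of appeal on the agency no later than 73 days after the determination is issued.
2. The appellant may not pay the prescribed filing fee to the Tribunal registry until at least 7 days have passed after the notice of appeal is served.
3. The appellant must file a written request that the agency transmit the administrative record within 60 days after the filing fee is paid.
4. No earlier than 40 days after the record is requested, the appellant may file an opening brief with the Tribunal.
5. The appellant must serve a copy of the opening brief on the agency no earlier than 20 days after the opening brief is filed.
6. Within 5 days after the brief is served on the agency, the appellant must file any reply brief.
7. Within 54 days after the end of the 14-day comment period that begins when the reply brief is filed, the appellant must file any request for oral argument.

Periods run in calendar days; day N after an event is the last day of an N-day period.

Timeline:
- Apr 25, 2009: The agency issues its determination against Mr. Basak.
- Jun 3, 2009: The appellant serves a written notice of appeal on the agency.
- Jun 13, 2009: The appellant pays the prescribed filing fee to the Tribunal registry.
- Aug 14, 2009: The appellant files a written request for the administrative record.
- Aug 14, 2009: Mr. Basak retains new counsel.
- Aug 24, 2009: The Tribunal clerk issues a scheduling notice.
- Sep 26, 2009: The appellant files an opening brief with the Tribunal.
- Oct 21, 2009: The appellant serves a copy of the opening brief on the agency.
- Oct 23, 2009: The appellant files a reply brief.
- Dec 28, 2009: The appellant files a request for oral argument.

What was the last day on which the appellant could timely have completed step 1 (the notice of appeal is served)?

Step 1 runs from Apr 25, 2009, when the determination is issued. 73 days after Apr 25, 2009 is Jul 7, 2009.

Jul 7, 2009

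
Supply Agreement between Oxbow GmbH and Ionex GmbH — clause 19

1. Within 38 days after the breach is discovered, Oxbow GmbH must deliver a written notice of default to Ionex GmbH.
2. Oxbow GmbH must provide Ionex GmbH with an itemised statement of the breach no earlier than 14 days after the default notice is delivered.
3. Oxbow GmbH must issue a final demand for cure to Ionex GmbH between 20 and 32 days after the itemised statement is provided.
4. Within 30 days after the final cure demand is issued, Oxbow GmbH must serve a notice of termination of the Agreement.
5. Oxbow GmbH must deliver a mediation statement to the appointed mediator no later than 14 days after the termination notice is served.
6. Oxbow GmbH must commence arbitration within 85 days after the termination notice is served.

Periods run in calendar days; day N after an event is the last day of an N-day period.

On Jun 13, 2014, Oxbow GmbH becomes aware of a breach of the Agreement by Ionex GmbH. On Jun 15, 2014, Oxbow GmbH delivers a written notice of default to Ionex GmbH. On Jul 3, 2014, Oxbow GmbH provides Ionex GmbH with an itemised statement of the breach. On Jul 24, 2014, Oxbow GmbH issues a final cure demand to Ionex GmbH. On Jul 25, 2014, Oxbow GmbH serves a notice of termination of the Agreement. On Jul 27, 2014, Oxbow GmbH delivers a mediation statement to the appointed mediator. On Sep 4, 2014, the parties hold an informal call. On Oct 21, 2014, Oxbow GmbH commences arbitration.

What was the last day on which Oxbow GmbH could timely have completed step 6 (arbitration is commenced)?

Step 6 runs from Jul 25, 2014, when the termination notice is served. 85 days after Jul 25, 2014 is Oct 18, 2014.

Oct 18, 2014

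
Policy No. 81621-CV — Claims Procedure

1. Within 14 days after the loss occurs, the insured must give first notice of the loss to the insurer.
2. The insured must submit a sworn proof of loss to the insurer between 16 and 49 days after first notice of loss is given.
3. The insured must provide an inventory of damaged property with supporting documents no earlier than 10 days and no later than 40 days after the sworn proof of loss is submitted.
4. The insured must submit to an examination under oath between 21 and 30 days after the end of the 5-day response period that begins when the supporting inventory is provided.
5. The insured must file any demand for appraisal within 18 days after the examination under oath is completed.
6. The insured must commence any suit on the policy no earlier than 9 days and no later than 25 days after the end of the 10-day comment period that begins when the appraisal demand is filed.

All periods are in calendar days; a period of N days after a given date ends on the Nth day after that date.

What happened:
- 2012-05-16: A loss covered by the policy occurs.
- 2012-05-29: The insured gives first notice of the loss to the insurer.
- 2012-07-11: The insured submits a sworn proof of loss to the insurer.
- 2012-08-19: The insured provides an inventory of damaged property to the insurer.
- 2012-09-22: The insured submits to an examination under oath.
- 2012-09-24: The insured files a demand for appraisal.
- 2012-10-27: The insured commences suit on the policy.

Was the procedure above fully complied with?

Yes

Step 1 — counting 14 days from 2012-05-16 (when the loss occurs) gives a deadline of 2012-05-30; 2012-05-29 is within that limit.
Step 2 — 16 and 49 days from 2012-05-29 (when first notice of loss is given) are 2012-06-14 and 2012-07-17 respectively; done 2012-07-11 — within the window.
Step 3 — 10 and 40 days from 2012-07-11 (when the sworn proof of loss is submitted) are 2012-07-21 and 2012-08-20 respectively; done 2012-08-19, which is between those dates.
Step 4 — 21 and 30 days from 2012-08-24 (end of the 5-day response period, which began when the supporting inventory is provided on 2012-08-19) are 2012-09-14 and 2012-09-23 respectively; done 2012-09-22 — within the window.
Step 5 — counting 18 days from 2012-09-22 (when the examination under oath is completed) gives a deadline of 2012-10-10; 2012-09-24 is within that limit.
Step 6 — 9 and 25 days from 2012-10-04 (end of the 10-day comment period, which began when the appraisal demand is filed on 2012-09-24) are 2012-10-13 and 2012-10-29 respectively; done 2012-10-27 — within the window.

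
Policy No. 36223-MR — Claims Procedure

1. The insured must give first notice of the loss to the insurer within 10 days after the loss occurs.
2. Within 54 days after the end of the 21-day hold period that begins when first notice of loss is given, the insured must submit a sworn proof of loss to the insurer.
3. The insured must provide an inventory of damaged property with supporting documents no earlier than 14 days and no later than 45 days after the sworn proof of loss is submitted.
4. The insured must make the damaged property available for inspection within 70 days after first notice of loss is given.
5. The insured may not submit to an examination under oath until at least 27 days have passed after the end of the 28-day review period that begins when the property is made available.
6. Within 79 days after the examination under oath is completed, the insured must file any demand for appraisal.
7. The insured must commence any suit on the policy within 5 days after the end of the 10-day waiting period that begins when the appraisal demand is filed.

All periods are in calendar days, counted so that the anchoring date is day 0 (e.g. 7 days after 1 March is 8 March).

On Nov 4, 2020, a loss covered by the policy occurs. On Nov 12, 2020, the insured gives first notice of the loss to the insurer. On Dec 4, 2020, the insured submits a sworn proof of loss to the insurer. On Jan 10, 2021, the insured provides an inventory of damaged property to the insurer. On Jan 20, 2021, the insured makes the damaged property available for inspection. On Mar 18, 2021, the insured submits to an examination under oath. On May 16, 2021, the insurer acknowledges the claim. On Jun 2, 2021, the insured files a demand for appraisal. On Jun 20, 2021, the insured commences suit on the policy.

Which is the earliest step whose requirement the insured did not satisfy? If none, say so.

Step 7

Step 1: 10 days after Nov 4, 2020 (when the loss occurs) is Nov 14, 2020; Nov 12, 2020 is within that limit.
Step 2: 54 days after Dec 3, 2020 (end of the 21-day hold period, which began when first notice of loss is given on Nov 12, 2020) is Jan 26, 2021; Dec 4, 2020 is within that limit.
Step 3: the window is 14–45 days after Dec 4, 2020 (when the sworn proof of loss is submitted), so Dec 18, 2020 through Jan 18, 2021; done Jan 10, 2021 — within the window.
Step 4: 70 days after Nov 12, 2020 (when first notice of loss is given) is Jan 21, 2021; completed Jan 20, 2021, before the deadline.
Step 5: the earliest permitted date is 27 days after Feb 17, 2021 (end of the 28-day review period, which began when the property is made available on Jan 20, 2021), i.e. Mar 16, 2021; done Mar 18, 2021 — permitted.
Step 6: 79 days after Mar 18, 2021 (when the examination under oath is completed) is Jun 5, 2021; done Jun 2, 2021 — timely.
Step 7: 5 days after Jun 12, 2021 (end of the 10-day waiting period, which began when the appraisal demand is filed on Jun 2, 2021) is Jun 17, 2021; done Jun 20, 2021 — 3 days late.
No need to go further; step 7 was not satisfied.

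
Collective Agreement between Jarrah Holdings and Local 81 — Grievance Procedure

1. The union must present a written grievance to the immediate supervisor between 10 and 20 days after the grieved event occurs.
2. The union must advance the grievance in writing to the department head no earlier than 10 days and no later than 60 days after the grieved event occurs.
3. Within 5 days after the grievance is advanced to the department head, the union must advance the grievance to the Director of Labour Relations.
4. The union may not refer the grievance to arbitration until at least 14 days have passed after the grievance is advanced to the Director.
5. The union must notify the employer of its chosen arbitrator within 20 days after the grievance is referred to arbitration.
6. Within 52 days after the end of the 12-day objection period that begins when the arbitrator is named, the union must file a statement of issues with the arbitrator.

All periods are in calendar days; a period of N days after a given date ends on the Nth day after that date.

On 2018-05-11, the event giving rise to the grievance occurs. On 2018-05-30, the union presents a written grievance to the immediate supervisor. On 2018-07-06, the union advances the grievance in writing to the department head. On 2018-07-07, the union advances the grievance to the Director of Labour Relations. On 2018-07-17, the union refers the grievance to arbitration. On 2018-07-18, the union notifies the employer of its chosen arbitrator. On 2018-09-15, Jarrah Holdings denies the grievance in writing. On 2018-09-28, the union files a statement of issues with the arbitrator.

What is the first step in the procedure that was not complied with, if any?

Step 1 — 10 and 20 days from 2018-05-11 (when the grieved event occurs) are 2018-05-21 and 2018-05-31 respectively; done 2018-05-30, which is between those dates.
Step 2 — 10 and 60 days from 2018-05-11 (when the grieved event occurs) are 2018-05-21 and 2018-07-10 respectively; done 2018-07-06 — within the window.
Step 3 — counting 5 days from 2018-07-06 (when the grievance is advanced to the department head) gives a deadline of 2018-07-11; 2018-07-07 is within that limit.
Step 4 — must wait 14 days from 2018-07-07 (when the grievance is advanced to the Director), so not before 2018-07-21; acted on 2018-07-17, 4 days prematurely.

Step 4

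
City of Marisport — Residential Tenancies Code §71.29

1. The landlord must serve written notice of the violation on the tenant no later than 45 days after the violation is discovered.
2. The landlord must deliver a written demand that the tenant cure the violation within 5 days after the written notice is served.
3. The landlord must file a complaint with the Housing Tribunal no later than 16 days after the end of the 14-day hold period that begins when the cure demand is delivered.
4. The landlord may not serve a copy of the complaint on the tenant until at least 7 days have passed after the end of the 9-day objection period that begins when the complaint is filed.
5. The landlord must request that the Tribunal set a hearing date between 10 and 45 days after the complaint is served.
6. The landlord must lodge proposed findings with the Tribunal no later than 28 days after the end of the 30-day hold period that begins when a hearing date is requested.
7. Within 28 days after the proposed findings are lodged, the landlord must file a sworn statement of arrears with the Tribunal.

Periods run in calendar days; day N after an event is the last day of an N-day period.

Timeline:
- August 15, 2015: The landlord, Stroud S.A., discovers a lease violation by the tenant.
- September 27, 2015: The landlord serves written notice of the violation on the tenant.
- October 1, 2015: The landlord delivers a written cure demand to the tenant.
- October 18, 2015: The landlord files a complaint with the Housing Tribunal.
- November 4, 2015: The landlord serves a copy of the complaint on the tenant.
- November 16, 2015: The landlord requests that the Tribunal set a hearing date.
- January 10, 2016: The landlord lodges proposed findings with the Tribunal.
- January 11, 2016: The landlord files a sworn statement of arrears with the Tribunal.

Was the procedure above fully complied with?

Step 1 — counting 45 days from August 15, 2015 (when the violation is discovered) gives a deadline of September 29, 2015; done September 27, 2015 — timely.
Step 2 — counting 5 days from September 27, 2015 (when the written notice is served) gives a deadline of October 2, 2015; October 1, 2015 is within that limit.
Step 3 — counting 16 days from October 15, 2015 (end of the 14-day hold period, which began when the cure demand is delivered on October 1, 2015) gives a deadline of October 31, 2015; completed October 18, 2015, before the deadline.
Step 4 — must wait 7 days from October 27, 2015 (end of the 9-day objection period, which began when the complaint is filed on October 18, 2015), so not before November 3, 2015; done November 4, 2015, after the minimum wait.
Step 5 — 10 and 45 days from November 4, 2015 (when the complaint is served) are November 14, 2015 and December 19, 2015 respectively; done November 16, 2015 — within the window.
Step 6 — counting 28 days from December 16, 2015 (end of the 30-day hold period, which began when a hearing date is requested on November 16, 2015) gives a deadline of January 13, 2016; completed January 10, 2016, before the deadline.
Step 7 — counting 28 days from January 10, 2016 (when the proposed findings are lodged) gives a deadline of February 7, 2016; completed January 11, 2016, before the deadline.

Yes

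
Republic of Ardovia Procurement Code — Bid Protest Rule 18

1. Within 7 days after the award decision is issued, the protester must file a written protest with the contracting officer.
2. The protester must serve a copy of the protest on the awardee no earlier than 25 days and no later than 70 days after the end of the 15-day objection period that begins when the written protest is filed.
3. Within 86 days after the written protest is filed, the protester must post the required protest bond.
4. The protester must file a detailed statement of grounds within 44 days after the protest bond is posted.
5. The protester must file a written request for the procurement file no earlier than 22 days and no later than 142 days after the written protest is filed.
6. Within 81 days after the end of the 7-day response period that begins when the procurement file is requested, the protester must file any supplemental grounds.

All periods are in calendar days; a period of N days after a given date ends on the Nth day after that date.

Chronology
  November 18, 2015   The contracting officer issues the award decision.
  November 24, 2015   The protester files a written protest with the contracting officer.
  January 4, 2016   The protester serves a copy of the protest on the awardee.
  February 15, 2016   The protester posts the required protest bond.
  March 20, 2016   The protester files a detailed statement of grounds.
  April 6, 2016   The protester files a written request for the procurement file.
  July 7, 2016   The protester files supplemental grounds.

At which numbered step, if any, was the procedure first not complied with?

Step 6

Step 1: 7 days after November 18, 2015 (when the award decision is issued) is November 25, 2015; done November 24, 2015 — timely.
Step 2: the window is 25–70 days after December 9, 2015 (end of the 15-day objection period, which began when the written protest is filed on November 24, 2015), so January 3, 2016 through February 17, 2016; January 4, 2016 falls inside that range.
Step 3: 86 days after November 24, 2015 (when the written protest is filed) is February 18, 2016; completed February 15, 2016, before the deadline.
Step 4: 44 days after February 15, 2016 (when the protest bond is posted) is March 30, 2016; completed March 20, 2016, before the deadline.
Step 5: the window is 22–142 days after November 24, 2015 (when the written protest is filed), so December 16, 2015 through April 14, 2016; done April 6, 2016, which is between those dates.
Step 6: 81 days after April 13, 2016 (end of the 7-day response period, which began when the procurement file is requested on April 6, 2016) is July 3, 2016; July 7, 2016 misses that deadline by 4 days.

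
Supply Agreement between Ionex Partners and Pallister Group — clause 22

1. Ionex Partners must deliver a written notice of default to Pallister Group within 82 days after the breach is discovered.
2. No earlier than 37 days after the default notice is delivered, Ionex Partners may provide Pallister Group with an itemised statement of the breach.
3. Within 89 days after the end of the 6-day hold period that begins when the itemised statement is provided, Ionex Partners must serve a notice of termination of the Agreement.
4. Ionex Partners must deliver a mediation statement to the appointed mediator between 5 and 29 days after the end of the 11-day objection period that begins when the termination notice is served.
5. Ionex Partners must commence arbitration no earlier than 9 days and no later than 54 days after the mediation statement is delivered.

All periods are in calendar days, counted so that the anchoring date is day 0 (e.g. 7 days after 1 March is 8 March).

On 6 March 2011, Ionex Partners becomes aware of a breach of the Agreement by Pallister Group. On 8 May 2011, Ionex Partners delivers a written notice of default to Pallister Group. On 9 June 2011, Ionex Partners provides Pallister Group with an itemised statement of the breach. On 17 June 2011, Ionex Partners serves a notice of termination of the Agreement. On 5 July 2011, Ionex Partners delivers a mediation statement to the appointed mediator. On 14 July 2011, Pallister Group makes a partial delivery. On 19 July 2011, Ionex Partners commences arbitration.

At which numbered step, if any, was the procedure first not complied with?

Step 1 — counting 82 days from 6 March 2011 (when the breach is discovered) gives a deadline of 27 May 2011; 8 May 2011 is within that limit.
Step 2 — must wait 37 days from 8 May 2011 (when the default notice is delivered), so not before 14 June 2011; acted on 9 June 2011, 5 days prematurely.
Later steps need not be reached.

Step 2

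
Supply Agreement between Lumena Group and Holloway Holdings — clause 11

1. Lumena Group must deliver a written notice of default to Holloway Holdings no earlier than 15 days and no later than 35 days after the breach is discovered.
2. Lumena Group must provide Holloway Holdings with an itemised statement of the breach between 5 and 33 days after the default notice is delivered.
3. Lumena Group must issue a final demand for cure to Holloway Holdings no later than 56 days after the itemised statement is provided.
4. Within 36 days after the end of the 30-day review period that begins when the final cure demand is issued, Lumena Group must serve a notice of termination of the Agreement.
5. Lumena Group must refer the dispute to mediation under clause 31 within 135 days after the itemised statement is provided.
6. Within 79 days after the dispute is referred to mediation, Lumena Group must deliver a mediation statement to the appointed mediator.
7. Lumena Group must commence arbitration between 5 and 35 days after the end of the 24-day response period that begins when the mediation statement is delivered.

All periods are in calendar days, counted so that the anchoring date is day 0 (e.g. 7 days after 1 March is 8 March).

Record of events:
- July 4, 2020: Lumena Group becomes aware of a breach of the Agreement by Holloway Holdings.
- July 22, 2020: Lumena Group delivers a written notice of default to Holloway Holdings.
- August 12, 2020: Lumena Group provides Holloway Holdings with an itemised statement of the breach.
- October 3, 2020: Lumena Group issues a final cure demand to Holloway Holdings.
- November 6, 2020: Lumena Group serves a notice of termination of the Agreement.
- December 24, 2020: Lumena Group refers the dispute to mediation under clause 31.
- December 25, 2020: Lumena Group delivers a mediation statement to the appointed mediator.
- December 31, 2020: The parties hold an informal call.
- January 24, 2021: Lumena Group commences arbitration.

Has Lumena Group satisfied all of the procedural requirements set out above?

Yes

Step 1 — 15 and 35 days from July 4, 2020 (when the breach is discovered) are July 19, 2020 and August 8, 2020 respectively; July 22, 2020 falls inside that range.
Step 2 — 5 and 33 days from July 22, 2020 (when the default notice is delivered) are July 27, 2020 and August 24, 2020 respectively; August 12, 2020 falls inside that range.
Step 3 — counting 56 days from August 12, 2020 (when the itemised statement is provided) gives a deadline of October 7, 2020; October 3, 2020 is within that limit.
Step 4 — counting 36 days from November 2, 2020 (end of the 30-day review period, which began when the final cure demand is issued on October 3, 2020) gives a deadline of December 8, 2020; done November 6, 2020 — timely.
Step 5 — counting 135 days from August 12, 2020 (when the itemised statement is provided) gives a deadline of December 25, 2020; completed December 24, 2020, before the deadline.
Step 6 — counting 79 days from December 24, 2020 (when the dispute is referred to mediation) gives a deadline of March 13, 2021; December 25, 2020 is within that limit.
Step 7 — 5 and 35 days from January 18, 2021 (end of the 24-day response period, which began when the mediation statement is delivered on December 25, 2020) are January 23, 2021 and February 22, 2021 respectively; done January 24, 2021 — within the window.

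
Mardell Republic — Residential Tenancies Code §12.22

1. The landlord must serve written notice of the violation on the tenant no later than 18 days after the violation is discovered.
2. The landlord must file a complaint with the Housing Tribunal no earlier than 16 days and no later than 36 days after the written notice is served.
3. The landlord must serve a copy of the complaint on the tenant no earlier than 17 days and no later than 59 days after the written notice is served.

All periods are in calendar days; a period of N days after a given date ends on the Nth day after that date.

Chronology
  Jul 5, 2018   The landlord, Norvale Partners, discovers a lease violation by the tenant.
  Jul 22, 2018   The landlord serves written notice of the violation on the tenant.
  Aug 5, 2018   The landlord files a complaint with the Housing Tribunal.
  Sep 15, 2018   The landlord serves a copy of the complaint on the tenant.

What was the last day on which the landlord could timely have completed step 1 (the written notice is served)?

Jul 23, 2018

Step 1 runs from Jul 5, 2018, when the violation is discovered. 18 days after Jul 5, 2018 is Jul 23, 2018.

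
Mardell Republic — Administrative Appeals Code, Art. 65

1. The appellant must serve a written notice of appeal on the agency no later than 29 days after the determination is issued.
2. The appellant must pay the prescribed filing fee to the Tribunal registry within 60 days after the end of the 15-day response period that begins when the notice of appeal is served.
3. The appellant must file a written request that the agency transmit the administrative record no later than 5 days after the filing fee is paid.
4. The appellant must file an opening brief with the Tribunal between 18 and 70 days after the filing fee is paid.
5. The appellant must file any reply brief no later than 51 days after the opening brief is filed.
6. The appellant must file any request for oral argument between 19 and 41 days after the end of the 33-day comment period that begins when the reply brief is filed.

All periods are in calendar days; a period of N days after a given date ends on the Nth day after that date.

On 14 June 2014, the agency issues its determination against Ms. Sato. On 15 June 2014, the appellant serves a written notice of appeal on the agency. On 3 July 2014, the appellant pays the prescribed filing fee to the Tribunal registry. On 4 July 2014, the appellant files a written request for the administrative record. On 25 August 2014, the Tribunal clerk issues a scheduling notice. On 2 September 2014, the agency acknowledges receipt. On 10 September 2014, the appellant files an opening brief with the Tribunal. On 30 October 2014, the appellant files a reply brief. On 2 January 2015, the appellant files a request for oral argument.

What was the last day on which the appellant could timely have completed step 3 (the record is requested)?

Step 3 runs from 3 July 2014, when the filing fee is paid. 5 days after 3 July 2014 is 8 July 2014.

8 July 2014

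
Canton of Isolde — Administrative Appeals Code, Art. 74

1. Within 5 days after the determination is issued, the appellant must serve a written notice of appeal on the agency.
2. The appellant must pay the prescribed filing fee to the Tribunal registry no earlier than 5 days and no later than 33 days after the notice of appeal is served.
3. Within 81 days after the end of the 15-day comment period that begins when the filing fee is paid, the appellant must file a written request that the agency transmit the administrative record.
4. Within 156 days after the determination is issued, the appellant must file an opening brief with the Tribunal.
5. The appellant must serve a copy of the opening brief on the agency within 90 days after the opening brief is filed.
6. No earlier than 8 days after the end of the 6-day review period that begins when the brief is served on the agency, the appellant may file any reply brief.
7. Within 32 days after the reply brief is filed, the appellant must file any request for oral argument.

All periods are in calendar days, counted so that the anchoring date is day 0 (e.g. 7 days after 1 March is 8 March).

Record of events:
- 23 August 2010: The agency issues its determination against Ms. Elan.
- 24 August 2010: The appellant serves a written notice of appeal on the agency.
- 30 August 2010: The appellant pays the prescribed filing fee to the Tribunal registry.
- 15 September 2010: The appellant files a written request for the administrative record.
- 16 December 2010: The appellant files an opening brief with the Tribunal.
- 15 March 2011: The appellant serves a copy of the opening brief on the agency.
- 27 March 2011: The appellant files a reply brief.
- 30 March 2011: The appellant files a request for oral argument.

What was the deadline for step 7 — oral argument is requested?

Step 7 runs from 27 March 2011, when the reply brief is filed. 32 days after 27 March 2011 is 28 April 2011.

28 April 2011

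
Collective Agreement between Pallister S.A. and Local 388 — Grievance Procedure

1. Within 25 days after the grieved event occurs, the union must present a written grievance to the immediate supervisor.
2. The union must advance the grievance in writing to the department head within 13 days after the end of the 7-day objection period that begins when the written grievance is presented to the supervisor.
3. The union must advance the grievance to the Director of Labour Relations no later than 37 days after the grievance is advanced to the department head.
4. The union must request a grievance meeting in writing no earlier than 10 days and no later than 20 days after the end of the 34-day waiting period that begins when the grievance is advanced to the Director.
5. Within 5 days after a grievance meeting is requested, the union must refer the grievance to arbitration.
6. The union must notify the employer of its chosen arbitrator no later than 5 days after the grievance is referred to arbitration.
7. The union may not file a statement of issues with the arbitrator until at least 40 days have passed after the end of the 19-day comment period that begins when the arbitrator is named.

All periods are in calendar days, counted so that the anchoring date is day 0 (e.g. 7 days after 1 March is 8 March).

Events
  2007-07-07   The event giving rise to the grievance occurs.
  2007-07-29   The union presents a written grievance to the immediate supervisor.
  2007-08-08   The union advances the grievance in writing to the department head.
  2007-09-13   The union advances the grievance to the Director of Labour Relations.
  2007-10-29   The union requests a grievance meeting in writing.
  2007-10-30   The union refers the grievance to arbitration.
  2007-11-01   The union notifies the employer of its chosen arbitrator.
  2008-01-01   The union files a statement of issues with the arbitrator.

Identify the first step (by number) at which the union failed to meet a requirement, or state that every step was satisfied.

None — every step was satisfied

(1) due by 2007-07-07 + 25 days = 2007-08-01; completed 2007-07-29, before the deadline.
(2) due by 2007-08-05 + 13 days = 2007-08-18; 2007-08-08 is within that limit.
(3) due by 2007-08-08 + 37 days = 2007-09-14; completed 2007-09-13, before the deadline.
(4) the permitted window runs from 2007-10-17 + 10 = 2007-10-27 to 2007-10-17 + 20 = 2007-11-06; done 2007-10-29 — within the window.
(5) due by 2007-10-29 + 5 days = 2007-11-03; completed 2007-10-30, before the deadline.
(6) due by 2007-10-30 + 5 days = 2007-11-04; 2007-11-01 is within that limit.
(7) permitted from 2007-11-20 + 40 days = 2007-12-30 onward; done 2008-01-01, after the minimum wait.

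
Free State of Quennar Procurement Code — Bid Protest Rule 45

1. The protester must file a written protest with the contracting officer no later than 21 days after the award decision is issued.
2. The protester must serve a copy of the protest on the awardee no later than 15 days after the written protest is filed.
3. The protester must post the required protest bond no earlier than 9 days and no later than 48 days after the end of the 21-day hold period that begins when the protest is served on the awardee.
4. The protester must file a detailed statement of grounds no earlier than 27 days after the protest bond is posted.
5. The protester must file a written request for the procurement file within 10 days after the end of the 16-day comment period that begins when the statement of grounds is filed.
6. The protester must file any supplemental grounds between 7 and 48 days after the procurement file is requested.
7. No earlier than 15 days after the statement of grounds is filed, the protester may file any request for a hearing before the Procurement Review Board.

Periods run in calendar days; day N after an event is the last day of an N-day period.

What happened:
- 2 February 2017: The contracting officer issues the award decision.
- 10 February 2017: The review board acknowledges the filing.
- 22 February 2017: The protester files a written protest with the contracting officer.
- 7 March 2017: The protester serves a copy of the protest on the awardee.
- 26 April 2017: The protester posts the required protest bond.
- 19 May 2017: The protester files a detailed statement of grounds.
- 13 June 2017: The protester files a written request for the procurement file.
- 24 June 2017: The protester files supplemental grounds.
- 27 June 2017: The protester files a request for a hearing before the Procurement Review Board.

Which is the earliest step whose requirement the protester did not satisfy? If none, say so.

(1) due by 2 February 2017 + 21 days = 23 February 2017; done 22 February 2017 — timely.
(2) due by 22 February 2017 + 15 days = 9 March 2017; 7 March 2017 is within that limit.
(3) the permitted window runs from 28 March 2017 + 9 = 6 April 2017 to 28 March 2017 + 48 = 15 May 2017; 26 April 2017 falls inside that range.
(4) permitted from 26 April 2017 + 27 days = 23 May 2017 onward; done 19 May 2017 — 4 days too early.

Step 4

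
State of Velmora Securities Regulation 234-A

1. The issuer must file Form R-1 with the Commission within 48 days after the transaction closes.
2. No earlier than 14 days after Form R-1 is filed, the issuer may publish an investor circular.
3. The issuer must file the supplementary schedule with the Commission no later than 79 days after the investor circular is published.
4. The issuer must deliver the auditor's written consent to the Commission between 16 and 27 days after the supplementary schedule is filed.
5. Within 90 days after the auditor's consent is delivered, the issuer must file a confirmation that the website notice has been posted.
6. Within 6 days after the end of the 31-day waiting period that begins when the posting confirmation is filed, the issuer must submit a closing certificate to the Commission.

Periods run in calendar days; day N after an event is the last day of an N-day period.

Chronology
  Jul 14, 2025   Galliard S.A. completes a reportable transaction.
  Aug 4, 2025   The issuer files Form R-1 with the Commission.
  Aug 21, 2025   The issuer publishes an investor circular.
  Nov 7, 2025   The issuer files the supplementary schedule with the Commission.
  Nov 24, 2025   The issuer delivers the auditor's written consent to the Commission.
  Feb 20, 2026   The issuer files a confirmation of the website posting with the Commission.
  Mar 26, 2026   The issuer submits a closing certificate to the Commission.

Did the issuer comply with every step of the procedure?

Step 1 — counting 48 days from Jul 14, 2025 (when the transaction closes) gives a deadline of Aug 31, 2025; Aug 4, 2025 is within that limit.
Step 2 — must wait 14 days from Aug 4, 2025 (when Form R-1 is filed), so not before Aug 18, 2025; done Aug 21, 2025, after the minimum wait.
Step 3 — counting 79 days from Aug 21, 2025 (when the investor circular is published) gives a deadline of Nov 8, 2025; done Nov 7, 2025 — timely.
Step 4 — 16 and 27 days from Nov 7, 2025 (when the supplementary schedule is filed) are Nov 23, 2025 and Dec 4, 2025 respectively; done Nov 24, 2025 — within the window.
Step 5 — counting 90 days from Nov 24, 2025 (when the auditor's consent is delivered) gives a deadline of Feb 22, 2026; completed Feb 20, 2026, before the deadline.
Step 6 — counting 6 days from Mar 23, 2026 (end of the 31-day waiting period, which began when the posting confirmation is filed on Feb 20, 2026) gives a deadline of Mar 29, 2026; Mar 26, 2026 is within that limit.

Yes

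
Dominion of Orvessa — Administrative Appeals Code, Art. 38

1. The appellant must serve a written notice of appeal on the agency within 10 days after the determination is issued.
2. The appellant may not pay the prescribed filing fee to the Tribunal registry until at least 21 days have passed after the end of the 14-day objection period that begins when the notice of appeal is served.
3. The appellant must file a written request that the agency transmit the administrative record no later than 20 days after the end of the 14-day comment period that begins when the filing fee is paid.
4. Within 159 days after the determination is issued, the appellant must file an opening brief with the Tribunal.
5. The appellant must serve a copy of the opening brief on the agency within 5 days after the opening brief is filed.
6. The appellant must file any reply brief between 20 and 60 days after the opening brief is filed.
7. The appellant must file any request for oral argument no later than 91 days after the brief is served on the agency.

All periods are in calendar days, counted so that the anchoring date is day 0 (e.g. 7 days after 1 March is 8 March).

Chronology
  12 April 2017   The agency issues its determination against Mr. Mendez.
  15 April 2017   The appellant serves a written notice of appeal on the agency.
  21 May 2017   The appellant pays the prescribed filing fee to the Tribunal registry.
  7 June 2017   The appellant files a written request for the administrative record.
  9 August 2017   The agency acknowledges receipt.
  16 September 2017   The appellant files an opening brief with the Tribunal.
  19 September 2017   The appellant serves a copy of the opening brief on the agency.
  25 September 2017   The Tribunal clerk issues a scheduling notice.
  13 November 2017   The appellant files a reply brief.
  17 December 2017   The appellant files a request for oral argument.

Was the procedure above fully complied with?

Yes

Step 1: 10 days after 12 April 2017 (when the determination is issued) is 22 April 2017; 15 April 2017 is within that limit.
Step 2: the earliest permitted date is 21 days after 29 April 2017 (end of the 14-day objection period, which began when the notice of appeal is served on 15 April 2017), i.e. 20 May 2017; done 21 May 2017, after the minimum wait.
Step 3: 20 days after 4 June 2017 (end of the 14-day comment period, which began when the filing fee is paid on 21 May 2017) is 24 June 2017; completed 7 June 2017, before the deadline.
Step 4: 159 days after 12 April 2017 (when the determination is issued) is 18 September 2017; 16 September 2017 is within that limit.
Step 5: 5 days after 16 September 2017 (when the opening brief is filed) is 21 September 2017; done 19 September 2017 — timely.
Step 6: the window is 20–60 days after 16 September 2017 (when the opening brief is filed), so 6 October 2017 through 15 November 2017; 13 November 2017 falls inside that range.
Step 7: 91 days after 19 September 2017 (when the brief is served on the agency) is 19 December 2017; 17 December 2017 is within that limit.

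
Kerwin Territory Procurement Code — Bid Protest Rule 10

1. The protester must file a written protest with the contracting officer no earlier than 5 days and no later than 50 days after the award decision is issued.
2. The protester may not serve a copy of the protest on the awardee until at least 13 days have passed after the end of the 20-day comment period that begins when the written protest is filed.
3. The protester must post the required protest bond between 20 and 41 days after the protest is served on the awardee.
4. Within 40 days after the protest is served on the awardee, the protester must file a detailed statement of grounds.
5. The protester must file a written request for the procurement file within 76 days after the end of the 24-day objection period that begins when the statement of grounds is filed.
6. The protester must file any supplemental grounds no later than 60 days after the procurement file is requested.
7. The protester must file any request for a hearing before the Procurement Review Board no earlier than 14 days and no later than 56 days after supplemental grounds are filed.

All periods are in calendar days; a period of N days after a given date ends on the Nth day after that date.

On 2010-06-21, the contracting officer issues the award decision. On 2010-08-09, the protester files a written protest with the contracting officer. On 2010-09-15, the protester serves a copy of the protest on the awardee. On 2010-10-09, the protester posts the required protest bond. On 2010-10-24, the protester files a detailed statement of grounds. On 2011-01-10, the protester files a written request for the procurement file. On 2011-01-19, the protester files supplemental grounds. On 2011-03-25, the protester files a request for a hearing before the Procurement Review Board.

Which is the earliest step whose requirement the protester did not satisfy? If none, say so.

Step 7

Step 1 — 5 and 50 days from 2010-06-21 (when the award decision is issued) are 2010-06-26 and 2010-08-10 respectively; done 2010-08-09, which is between those dates.
Step 2 — must wait 13 days from 2010-08-29 (end of the 20-day comment period, which began when the written protest is filed on 2010-08-09), so not before 2010-09-11; done 2010-09-15, after the minimum wait.
Step 3 — 20 and 41 days from 2010-09-15 (when the protest is served on the awardee) are 2010-10-05 and 2010-10-26 respectively; done 2010-10-09, which is between those dates.
Step 4 — counting 40 days from 2010-09-15 (when the protest is served on the awardee) gives a deadline of 2010-10-25; done 2010-10-24 — timely.
Step 5 — counting 76 days from 2010-11-17 (end of the 24-day objection period, which began when the statement of grounds is filed on 2010-10-24) gives a deadline of 2011-02-01; completed 2011-01-10, before the deadline.
Step 6 — counting 60 days from 2011-01-10 (when the procurement file is requested) gives a deadline of 2011-03-11; 2011-01-19 is within that limit.
Step 7 — 14 and 56 days from 2011-01-19 (when supplemental grounds are filed) are 2011-02-02 and 2011-03-16 respectively; done 2011-03-25 — 9 days after the window closed.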